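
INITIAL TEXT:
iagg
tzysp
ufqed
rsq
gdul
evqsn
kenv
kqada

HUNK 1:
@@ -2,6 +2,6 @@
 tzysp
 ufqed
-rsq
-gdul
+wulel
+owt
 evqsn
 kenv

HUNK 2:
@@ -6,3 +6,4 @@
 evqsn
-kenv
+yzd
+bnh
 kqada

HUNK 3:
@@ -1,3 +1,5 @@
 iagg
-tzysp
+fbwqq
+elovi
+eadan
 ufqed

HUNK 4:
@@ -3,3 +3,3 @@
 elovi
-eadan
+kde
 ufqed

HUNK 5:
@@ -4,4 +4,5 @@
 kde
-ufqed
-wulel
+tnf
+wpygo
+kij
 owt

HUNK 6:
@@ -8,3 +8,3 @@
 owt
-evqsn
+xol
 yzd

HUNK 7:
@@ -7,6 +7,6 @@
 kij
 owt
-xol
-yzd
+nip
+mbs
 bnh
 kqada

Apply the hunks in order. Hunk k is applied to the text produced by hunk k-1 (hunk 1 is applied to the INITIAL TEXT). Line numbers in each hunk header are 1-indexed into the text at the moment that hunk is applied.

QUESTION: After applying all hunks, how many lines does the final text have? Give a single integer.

Answer: 12

Derivation:
Hunk 1: at line 2 remove [rsq,gdul] add [wulel,owt] -> 8 lines: iagg tzysp ufqed wulel owt evqsn kenv kqada
Hunk 2: at line 6 remove [kenv] add [yzd,bnh] -> 9 lines: iagg tzysp ufqed wulel owt evqsn yzd bnh kqada
Hunk 3: at line 1 remove [tzysp] add [fbwqq,elovi,eadan] -> 11 lines: iagg fbwqq elovi eadan ufqed wulel owt evqsn yzd bnh kqada
Hunk 4: at line 3 remove [eadan] add [kde] -> 11 lines: iagg fbwqq elovi kde ufqed wulel owt evqsn yzd bnh kqada
Hunk 5: at line 4 remove [ufqed,wulel] add [tnf,wpygo,kij] -> 12 lines: iagg fbwqq elovi kde tnf wpygo kij owt evqsn yzd bnh kqada
Hunk 6: at line 8 remove [evqsn] add [xol] -> 12 lines: iagg fbwqq elovi kde tnf wpygo kij owt xol yzd bnh kqada
Hunk 7: at line 7 remove [xol,yzd] add [nip,mbs] -> 12 lines: iagg fbwqq elovi kde tnf wpygo kij owt nip mbs bnh kqada
Final line count: 12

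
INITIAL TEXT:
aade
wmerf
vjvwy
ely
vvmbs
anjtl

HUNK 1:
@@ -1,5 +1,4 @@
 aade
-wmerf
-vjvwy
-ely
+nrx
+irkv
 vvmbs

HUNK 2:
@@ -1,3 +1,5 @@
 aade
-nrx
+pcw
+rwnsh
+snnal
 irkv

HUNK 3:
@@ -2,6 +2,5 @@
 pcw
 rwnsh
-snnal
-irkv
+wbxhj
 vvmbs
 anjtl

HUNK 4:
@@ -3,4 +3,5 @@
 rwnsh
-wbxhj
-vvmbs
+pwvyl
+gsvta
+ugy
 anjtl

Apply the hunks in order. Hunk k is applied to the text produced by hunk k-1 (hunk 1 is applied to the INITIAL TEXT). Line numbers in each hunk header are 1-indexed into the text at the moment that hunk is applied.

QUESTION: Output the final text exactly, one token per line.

Hunk 1: at line 1 remove [wmerf,vjvwy,ely] add [nrx,irkv] -> 5 lines: aade nrx irkv vvmbs anjtl
Hunk 2: at line 1 remove [nrx] add [pcw,rwnsh,snnal] -> 7 lines: aade pcw rwnsh snnal irkv vvmbs anjtl
Hunk 3: at line 2 remove [snnal,irkv] add [wbxhj] -> 6 lines: aade pcw rwnsh wbxhj vvmbs anjtl
Hunk 4: at line 3 remove [wbxhj,vvmbs] add [pwvyl,gsvta,ugy] -> 7 lines: aade pcw rwnsh pwvyl gsvta ugy anjtl

Answer: aade
pcw
rwnsh
pwvyl
gsvta
ugy
anjtl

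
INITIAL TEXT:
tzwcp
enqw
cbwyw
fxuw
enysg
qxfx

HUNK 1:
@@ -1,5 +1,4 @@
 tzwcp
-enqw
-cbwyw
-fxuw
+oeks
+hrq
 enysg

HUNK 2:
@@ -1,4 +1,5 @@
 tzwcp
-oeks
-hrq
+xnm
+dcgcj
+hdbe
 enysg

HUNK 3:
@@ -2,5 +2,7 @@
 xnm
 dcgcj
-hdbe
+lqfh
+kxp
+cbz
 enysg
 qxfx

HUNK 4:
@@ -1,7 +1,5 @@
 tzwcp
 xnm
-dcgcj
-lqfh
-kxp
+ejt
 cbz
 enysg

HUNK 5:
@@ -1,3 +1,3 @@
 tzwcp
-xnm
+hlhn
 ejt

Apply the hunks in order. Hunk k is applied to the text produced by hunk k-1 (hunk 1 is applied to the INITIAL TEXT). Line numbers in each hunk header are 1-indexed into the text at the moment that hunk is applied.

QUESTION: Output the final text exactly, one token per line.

Answer: tzwcp
hlhn
ejt
cbz
enysg
qxfx

Derivation:
Hunk 1: at line 1 remove [enqw,cbwyw,fxuw] add [oeks,hrq] -> 5 lines: tzwcp oeks hrq enysg qxfx
Hunk 2: at line 1 remove [oeks,hrq] add [xnm,dcgcj,hdbe] -> 6 lines: tzwcp xnm dcgcj hdbe enysg qxfx
Hunk 3: at line 2 remove [hdbe] add [lqfh,kxp,cbz] -> 8 lines: tzwcp xnm dcgcj lqfh kxp cbz enysg qxfx
Hunk 4: at line 1 remove [dcgcj,lqfh,kxp] add [ejt] -> 6 lines: tzwcp xnm ejt cbz enysg qxfx
Hunk 5: at line 1 remove [xnm] add [hlhn] -> 6 lines: tzwcp hlhn ejt cbz enysg qxfx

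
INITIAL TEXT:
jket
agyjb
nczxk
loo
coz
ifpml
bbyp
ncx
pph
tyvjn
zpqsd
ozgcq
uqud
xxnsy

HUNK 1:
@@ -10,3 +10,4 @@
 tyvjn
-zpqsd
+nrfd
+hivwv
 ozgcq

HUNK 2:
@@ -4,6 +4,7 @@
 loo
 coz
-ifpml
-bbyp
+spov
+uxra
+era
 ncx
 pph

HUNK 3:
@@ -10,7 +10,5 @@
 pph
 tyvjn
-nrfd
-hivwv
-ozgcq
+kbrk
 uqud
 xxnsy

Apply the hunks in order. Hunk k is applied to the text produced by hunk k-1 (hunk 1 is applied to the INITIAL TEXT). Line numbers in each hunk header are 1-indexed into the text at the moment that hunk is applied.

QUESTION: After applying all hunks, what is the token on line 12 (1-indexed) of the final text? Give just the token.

Answer: kbrk

Derivation:
Hunk 1: at line 10 remove [zpqsd] add [nrfd,hivwv] -> 15 lines: jket agyjb nczxk loo coz ifpml bbyp ncx pph tyvjn nrfd hivwv ozgcq uqud xxnsy
Hunk 2: at line 4 remove [ifpml,bbyp] add [spov,uxra,era] -> 16 lines: jket agyjb nczxk loo coz spov uxra era ncx pph tyvjn nrfd hivwv ozgcq uqud xxnsy
Hunk 3: at line 10 remove [nrfd,hivwv,ozgcq] add [kbrk] -> 14 lines: jket agyjb nczxk loo coz spov uxra era ncx pph tyvjn kbrk uqud xxnsy
Final line 12: kbrk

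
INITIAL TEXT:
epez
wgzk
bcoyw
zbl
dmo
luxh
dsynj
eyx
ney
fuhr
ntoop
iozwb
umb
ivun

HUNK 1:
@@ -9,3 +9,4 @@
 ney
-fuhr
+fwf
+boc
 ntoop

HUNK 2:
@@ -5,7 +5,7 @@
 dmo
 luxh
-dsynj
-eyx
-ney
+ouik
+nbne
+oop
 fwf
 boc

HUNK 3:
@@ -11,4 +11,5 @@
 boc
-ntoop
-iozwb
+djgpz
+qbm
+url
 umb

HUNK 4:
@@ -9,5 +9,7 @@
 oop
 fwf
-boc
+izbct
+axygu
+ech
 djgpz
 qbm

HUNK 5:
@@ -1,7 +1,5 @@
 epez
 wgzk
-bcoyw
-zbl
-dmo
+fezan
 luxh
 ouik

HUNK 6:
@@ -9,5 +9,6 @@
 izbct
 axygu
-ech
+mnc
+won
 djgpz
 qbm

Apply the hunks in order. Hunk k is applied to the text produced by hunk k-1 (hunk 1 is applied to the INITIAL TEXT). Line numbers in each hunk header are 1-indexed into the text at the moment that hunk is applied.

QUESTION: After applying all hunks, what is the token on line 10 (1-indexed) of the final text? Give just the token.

Answer: axygu

Derivation:
Hunk 1: at line 9 remove [fuhr] add [fwf,boc] -> 15 lines: epez wgzk bcoyw zbl dmo luxh dsynj eyx ney fwf boc ntoop iozwb umb ivun
Hunk 2: at line 5 remove [dsynj,eyx,ney] add [ouik,nbne,oop] -> 15 lines: epez wgzk bcoyw zbl dmo luxh ouik nbne oop fwf boc ntoop iozwb umb ivun
Hunk 3: at line 11 remove [ntoop,iozwb] add [djgpz,qbm,url] -> 16 lines: epez wgzk bcoyw zbl dmo luxh ouik nbne oop fwf boc djgpz qbm url umb ivun
Hunk 4: at line 9 remove [boc] add [izbct,axygu,ech] -> 18 lines: epez wgzk bcoyw zbl dmo luxh ouik nbne oop fwf izbct axygu ech djgpz qbm url umb ivun
Hunk 5: at line 1 remove [bcoyw,zbl,dmo] add [fezan] -> 16 lines: epez wgzk fezan luxh ouik nbne oop fwf izbct axygu ech djgpz qbm url umb ivun
Hunk 6: at line 9 remove [ech] add [mnc,won] -> 17 lines: epez wgzk fezan luxh ouik nbne oop fwf izbct axygu mnc won djgpz qbm url umb ivun
Final line 10: axygu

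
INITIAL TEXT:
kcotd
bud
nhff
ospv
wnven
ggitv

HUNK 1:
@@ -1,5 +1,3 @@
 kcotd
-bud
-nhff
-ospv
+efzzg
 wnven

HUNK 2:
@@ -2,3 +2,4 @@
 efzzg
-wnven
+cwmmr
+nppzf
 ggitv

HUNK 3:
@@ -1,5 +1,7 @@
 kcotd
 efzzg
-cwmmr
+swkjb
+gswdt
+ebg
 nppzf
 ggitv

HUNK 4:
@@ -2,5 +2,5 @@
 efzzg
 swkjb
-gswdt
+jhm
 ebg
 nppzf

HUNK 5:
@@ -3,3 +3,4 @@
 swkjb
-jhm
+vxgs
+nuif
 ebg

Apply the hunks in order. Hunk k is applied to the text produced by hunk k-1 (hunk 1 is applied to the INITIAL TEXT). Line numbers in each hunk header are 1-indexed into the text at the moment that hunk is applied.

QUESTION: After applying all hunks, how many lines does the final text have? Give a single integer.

Answer: 8

Derivation:
Hunk 1: at line 1 remove [bud,nhff,ospv] add [efzzg] -> 4 lines: kcotd efzzg wnven ggitv
Hunk 2: at line 2 remove [wnven] add [cwmmr,nppzf] -> 5 lines: kcotd efzzg cwmmr nppzf ggitv
Hunk 3: at line 1 remove [cwmmr] add [swkjb,gswdt,ebg] -> 7 lines: kcotd efzzg swkjb gswdt ebg nppzf ggitv
Hunk 4: at line 2 remove [gswdt] add [jhm] -> 7 lines: kcotd efzzg swkjb jhm ebg nppzf ggitv
Hunk 5: at line 3 remove [jhm] add [vxgs,nuif] -> 8 lines: kcotd efzzg swkjb vxgs nuif ebg nppzf ggitv
Final line count: 8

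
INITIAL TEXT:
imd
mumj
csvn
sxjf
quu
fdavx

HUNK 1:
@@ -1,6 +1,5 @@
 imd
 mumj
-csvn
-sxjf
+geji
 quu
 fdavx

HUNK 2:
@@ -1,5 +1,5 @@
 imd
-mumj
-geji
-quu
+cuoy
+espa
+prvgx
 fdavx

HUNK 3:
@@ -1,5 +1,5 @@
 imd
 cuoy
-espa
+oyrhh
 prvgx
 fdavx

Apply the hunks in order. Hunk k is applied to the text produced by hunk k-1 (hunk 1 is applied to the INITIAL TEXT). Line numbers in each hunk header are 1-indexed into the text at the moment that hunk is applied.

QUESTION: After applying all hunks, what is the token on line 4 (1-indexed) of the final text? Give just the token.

Hunk 1: at line 1 remove [csvn,sxjf] add [geji] -> 5 lines: imd mumj geji quu fdavx
Hunk 2: at line 1 remove [mumj,geji,quu] add [cuoy,espa,prvgx] -> 5 lines: imd cuoy espa prvgx fdavx
Hunk 3: at line 1 remove [espa] add [oyrhh] -> 5 lines: imd cuoy oyrhh prvgx fdavx
Final line 4: prvgx

Answer: prvgx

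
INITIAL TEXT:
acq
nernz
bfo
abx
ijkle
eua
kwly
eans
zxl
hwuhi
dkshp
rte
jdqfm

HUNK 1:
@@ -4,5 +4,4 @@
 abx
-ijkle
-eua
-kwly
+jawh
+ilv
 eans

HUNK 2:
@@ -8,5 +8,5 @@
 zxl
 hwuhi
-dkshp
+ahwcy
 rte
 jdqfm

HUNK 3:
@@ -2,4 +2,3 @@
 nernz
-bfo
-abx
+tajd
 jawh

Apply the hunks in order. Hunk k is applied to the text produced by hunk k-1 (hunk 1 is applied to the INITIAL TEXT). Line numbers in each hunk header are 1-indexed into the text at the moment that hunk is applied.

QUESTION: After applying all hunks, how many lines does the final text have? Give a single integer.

Hunk 1: at line 4 remove [ijkle,eua,kwly] add [jawh,ilv] -> 12 lines: acq nernz bfo abx jawh ilv eans zxl hwuhi dkshp rte jdqfm
Hunk 2: at line 8 remove [dkshp] add [ahwcy] -> 12 lines: acq nernz bfo abx jawh ilv eans zxl hwuhi ahwcy rte jdqfm
Hunk 3: at line 2 remove [bfo,abx] add [tajd] -> 11 lines: acq nernz tajd jawh ilv eans zxl hwuhi ahwcy rte jdqfm
Final line count: 11

Answer: 11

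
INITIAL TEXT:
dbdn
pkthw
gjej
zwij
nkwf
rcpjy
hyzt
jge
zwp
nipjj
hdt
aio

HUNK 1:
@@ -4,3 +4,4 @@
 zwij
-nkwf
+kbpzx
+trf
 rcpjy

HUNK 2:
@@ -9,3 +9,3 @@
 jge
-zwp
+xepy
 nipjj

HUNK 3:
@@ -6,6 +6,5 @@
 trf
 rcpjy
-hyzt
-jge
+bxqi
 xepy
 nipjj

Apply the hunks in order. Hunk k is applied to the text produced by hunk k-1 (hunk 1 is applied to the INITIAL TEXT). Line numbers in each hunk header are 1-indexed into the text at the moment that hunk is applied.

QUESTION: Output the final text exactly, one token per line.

Hunk 1: at line 4 remove [nkwf] add [kbpzx,trf] -> 13 lines: dbdn pkthw gjej zwij kbpzx trf rcpjy hyzt jge zwp nipjj hdt aio
Hunk 2: at line 9 remove [zwp] add [xepy] -> 13 lines: dbdn pkthw gjej zwij kbpzx trf rcpjy hyzt jge xepy nipjj hdt aio
Hunk 3: at line 6 remove [hyzt,jge] add [bxqi] -> 12 lines: dbdn pkthw gjej zwij kbpzx trf rcpjy bxqi xepy nipjj hdt aio

Answer: dbdn
pkthw
gjej
zwij
kbpzx
trf
rcpjy
bxqi
xepy
nipjj
hdt
aio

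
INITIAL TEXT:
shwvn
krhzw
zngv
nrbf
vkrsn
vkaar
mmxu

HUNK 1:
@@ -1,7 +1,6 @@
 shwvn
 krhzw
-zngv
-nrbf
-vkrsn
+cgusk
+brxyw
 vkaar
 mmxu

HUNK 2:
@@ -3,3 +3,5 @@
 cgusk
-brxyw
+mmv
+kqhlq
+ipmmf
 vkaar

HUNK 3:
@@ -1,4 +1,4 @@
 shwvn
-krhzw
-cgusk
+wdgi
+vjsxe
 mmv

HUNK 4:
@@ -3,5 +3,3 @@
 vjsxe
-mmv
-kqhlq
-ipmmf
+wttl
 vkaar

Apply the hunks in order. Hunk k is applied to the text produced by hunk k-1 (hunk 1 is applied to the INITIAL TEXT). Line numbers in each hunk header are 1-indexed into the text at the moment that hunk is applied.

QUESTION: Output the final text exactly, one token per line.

Hunk 1: at line 1 remove [zngv,nrbf,vkrsn] add [cgusk,brxyw] -> 6 lines: shwvn krhzw cgusk brxyw vkaar mmxu
Hunk 2: at line 3 remove [brxyw] add [mmv,kqhlq,ipmmf] -> 8 lines: shwvn krhzw cgusk mmv kqhlq ipmmf vkaar mmxu
Hunk 3: at line 1 remove [krhzw,cgusk] add [wdgi,vjsxe] -> 8 lines: shwvn wdgi vjsxe mmv kqhlq ipmmf vkaar mmxu
Hunk 4: at line 3 remove [mmv,kqhlq,ipmmf] add [wttl] -> 6 lines: shwvn wdgi vjsxe wttl vkaar mmxu

Answer: shwvn
wdgi
vjsxe
wttl
vkaar
mmxu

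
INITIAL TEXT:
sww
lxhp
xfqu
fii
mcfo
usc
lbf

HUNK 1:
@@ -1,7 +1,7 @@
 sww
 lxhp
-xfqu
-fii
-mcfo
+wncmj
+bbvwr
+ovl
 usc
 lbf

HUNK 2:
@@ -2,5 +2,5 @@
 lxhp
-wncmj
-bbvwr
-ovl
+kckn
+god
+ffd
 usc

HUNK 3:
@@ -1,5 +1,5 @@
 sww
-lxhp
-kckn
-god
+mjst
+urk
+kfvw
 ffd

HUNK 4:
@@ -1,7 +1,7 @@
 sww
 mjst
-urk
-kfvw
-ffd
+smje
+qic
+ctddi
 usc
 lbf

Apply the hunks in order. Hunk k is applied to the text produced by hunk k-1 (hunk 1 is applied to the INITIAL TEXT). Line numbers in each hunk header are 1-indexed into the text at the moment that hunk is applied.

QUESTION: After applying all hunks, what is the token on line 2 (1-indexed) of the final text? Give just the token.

Hunk 1: at line 1 remove [xfqu,fii,mcfo] add [wncmj,bbvwr,ovl] -> 7 lines: sww lxhp wncmj bbvwr ovl usc lbf
Hunk 2: at line 2 remove [wncmj,bbvwr,ovl] add [kckn,god,ffd] -> 7 lines: sww lxhp kckn god ffd usc lbf
Hunk 3: at line 1 remove [lxhp,kckn,god] add [mjst,urk,kfvw] -> 7 lines: sww mjst urk kfvw ffd usc lbf
Hunk 4: at line 1 remove [urk,kfvw,ffd] add [smje,qic,ctddi] -> 7 lines: sww mjst smje qic ctddi usc lbf
Final line 2: mjst

Answer: mjst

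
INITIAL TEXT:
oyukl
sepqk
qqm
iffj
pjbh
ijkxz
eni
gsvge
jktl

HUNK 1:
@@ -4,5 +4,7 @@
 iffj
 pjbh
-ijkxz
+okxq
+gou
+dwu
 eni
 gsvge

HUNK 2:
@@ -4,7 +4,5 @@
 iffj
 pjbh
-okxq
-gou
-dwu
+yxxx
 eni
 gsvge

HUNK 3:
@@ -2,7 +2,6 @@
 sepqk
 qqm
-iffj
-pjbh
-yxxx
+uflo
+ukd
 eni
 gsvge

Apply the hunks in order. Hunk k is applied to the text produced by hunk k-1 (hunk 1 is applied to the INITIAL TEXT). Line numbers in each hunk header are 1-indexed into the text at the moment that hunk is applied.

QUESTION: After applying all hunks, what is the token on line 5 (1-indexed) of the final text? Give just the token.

Answer: ukd

Derivation:
Hunk 1: at line 4 remove [ijkxz] add [okxq,gou,dwu] -> 11 lines: oyukl sepqk qqm iffj pjbh okxq gou dwu eni gsvge jktl
Hunk 2: at line 4 remove [okxq,gou,dwu] add [yxxx] -> 9 lines: oyukl sepqk qqm iffj pjbh yxxx eni gsvge jktl
Hunk 3: at line 2 remove [iffj,pjbh,yxxx] add [uflo,ukd] -> 8 lines: oyukl sepqk qqm uflo ukd eni gsvge jktl
Final line 5: ukd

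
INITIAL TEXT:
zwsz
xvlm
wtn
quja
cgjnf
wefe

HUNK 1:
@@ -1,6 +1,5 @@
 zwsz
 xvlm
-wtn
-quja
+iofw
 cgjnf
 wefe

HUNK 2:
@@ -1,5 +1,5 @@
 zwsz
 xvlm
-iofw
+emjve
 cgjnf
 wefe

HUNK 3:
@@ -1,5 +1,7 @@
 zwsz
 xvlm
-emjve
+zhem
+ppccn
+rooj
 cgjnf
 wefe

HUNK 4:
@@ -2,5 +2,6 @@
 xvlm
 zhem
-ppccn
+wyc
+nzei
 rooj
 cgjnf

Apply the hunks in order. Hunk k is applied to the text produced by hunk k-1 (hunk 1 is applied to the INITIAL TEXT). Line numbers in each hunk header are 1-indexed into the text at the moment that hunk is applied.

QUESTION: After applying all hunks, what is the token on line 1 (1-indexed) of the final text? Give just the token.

Answer: zwsz

Derivation:
Hunk 1: at line 1 remove [wtn,quja] add [iofw] -> 5 lines: zwsz xvlm iofw cgjnf wefe
Hunk 2: at line 1 remove [iofw] add [emjve] -> 5 lines: zwsz xvlm emjve cgjnf wefe
Hunk 3: at line 1 remove [emjve] add [zhem,ppccn,rooj] -> 7 lines: zwsz xvlm zhem ppccn rooj cgjnf wefe
Hunk 4: at line 2 remove [ppccn] add [wyc,nzei] -> 8 lines: zwsz xvlm zhem wyc nzei rooj cgjnf wefe
Final line 1: zwsz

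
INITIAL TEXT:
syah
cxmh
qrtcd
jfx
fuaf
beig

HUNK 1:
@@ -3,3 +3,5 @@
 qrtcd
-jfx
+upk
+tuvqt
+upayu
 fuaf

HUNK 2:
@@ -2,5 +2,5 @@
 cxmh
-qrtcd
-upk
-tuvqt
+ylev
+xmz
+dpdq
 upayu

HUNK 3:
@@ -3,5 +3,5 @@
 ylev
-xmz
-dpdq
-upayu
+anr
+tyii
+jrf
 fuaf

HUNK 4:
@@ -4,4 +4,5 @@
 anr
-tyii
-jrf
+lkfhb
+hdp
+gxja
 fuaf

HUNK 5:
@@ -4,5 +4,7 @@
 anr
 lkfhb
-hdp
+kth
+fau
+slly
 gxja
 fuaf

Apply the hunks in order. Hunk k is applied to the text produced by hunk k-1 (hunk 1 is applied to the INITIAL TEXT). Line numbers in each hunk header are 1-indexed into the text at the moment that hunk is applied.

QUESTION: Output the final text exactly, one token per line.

Hunk 1: at line 3 remove [jfx] add [upk,tuvqt,upayu] -> 8 lines: syah cxmh qrtcd upk tuvqt upayu fuaf beig
Hunk 2: at line 2 remove [qrtcd,upk,tuvqt] add [ylev,xmz,dpdq] -> 8 lines: syah cxmh ylev xmz dpdq upayu fuaf beig
Hunk 3: at line 3 remove [xmz,dpdq,upayu] add [anr,tyii,jrf] -> 8 lines: syah cxmh ylev anr tyii jrf fuaf beig
Hunk 4: at line 4 remove [tyii,jrf] add [lkfhb,hdp,gxja] -> 9 lines: syah cxmh ylev anr lkfhb hdp gxja fuaf beig
Hunk 5: at line 4 remove [hdp] add [kth,fau,slly] -> 11 lines: syah cxmh ylev anr lkfhb kth fau slly gxja fuaf beig

Answer: syah
cxmh
ylev
anr
lkfhb
kth
fau
slly
gxja
fuaf
beig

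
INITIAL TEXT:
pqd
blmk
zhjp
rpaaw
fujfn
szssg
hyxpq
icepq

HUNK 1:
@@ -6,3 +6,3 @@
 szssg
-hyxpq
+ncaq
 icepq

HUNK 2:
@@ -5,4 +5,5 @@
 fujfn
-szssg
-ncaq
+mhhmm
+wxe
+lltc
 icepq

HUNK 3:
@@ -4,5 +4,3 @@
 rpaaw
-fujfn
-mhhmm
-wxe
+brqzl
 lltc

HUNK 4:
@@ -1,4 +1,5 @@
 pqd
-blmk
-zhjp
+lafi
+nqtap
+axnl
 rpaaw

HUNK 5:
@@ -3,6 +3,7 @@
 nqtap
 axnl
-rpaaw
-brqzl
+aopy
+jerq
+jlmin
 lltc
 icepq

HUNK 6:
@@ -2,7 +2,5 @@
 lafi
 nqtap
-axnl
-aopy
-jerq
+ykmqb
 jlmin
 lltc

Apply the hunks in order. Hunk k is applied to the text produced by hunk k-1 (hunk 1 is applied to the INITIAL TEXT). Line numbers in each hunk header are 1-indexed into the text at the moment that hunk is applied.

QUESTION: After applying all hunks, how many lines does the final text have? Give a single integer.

Answer: 7

Derivation:
Hunk 1: at line 6 remove [hyxpq] add [ncaq] -> 8 lines: pqd blmk zhjp rpaaw fujfn szssg ncaq icepq
Hunk 2: at line 5 remove [szssg,ncaq] add [mhhmm,wxe,lltc] -> 9 lines: pqd blmk zhjp rpaaw fujfn mhhmm wxe lltc icepq
Hunk 3: at line 4 remove [fujfn,mhhmm,wxe] add [brqzl] -> 7 lines: pqd blmk zhjp rpaaw brqzl lltc icepq
Hunk 4: at line 1 remove [blmk,zhjp] add [lafi,nqtap,axnl] -> 8 lines: pqd lafi nqtap axnl rpaaw brqzl lltc icepq
Hunk 5: at line 3 remove [rpaaw,brqzl] add [aopy,jerq,jlmin] -> 9 lines: pqd lafi nqtap axnl aopy jerq jlmin lltc icepq
Hunk 6: at line 2 remove [axnl,aopy,jerq] add [ykmqb] -> 7 lines: pqd lafi nqtap ykmqb jlmin lltc icepq
Final line count: 7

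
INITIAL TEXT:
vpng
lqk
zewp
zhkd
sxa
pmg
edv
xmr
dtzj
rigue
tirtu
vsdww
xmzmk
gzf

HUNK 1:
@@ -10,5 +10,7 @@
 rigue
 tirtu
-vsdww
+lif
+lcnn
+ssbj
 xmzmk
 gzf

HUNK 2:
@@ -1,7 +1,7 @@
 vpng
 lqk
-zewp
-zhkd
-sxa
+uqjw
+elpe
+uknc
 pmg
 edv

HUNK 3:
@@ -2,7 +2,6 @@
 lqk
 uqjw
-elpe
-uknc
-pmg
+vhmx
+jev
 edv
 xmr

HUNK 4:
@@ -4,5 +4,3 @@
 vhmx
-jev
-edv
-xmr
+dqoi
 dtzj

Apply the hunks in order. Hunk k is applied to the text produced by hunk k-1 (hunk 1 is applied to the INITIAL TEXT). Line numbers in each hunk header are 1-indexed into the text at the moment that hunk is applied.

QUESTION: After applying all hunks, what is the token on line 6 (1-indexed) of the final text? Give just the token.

Answer: dtzj

Derivation:
Hunk 1: at line 10 remove [vsdww] add [lif,lcnn,ssbj] -> 16 lines: vpng lqk zewp zhkd sxa pmg edv xmr dtzj rigue tirtu lif lcnn ssbj xmzmk gzf
Hunk 2: at line 1 remove [zewp,zhkd,sxa] add [uqjw,elpe,uknc] -> 16 lines: vpng lqk uqjw elpe uknc pmg edv xmr dtzj rigue tirtu lif lcnn ssbj xmzmk gzf
Hunk 3: at line 2 remove [elpe,uknc,pmg] add [vhmx,jev] -> 15 lines: vpng lqk uqjw vhmx jev edv xmr dtzj rigue tirtu lif lcnn ssbj xmzmk gzf
Hunk 4: at line 4 remove [jev,edv,xmr] add [dqoi] -> 13 lines: vpng lqk uqjw vhmx dqoi dtzj rigue tirtu lif lcnn ssbj xmzmk gzf
Final line 6: dtzj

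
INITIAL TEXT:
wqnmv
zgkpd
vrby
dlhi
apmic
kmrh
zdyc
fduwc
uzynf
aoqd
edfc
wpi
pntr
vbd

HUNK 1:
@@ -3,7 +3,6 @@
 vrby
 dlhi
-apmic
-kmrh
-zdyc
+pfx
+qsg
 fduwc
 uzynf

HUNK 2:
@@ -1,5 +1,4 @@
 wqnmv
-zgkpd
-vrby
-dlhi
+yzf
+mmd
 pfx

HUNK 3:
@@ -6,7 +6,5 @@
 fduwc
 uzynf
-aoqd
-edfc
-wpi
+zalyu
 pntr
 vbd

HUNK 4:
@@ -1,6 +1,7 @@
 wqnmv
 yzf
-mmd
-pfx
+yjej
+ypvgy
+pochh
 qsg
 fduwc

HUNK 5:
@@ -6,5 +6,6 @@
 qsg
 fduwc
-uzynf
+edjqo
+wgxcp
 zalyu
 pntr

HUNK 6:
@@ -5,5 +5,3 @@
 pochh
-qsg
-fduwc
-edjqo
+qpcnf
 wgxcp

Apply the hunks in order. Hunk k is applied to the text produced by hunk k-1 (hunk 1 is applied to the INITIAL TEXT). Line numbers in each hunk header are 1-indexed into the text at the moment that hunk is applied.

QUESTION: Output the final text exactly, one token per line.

Hunk 1: at line 3 remove [apmic,kmrh,zdyc] add [pfx,qsg] -> 13 lines: wqnmv zgkpd vrby dlhi pfx qsg fduwc uzynf aoqd edfc wpi pntr vbd
Hunk 2: at line 1 remove [zgkpd,vrby,dlhi] add [yzf,mmd] -> 12 lines: wqnmv yzf mmd pfx qsg fduwc uzynf aoqd edfc wpi pntr vbd
Hunk 3: at line 6 remove [aoqd,edfc,wpi] add [zalyu] -> 10 lines: wqnmv yzf mmd pfx qsg fduwc uzynf zalyu pntr vbd
Hunk 4: at line 1 remove [mmd,pfx] add [yjej,ypvgy,pochh] -> 11 lines: wqnmv yzf yjej ypvgy pochh qsg fduwc uzynf zalyu pntr vbd
Hunk 5: at line 6 remove [uzynf] add [edjqo,wgxcp] -> 12 lines: wqnmv yzf yjej ypvgy pochh qsg fduwc edjqo wgxcp zalyu pntr vbd
Hunk 6: at line 5 remove [qsg,fduwc,edjqo] add [qpcnf] -> 10 lines: wqnmv yzf yjej ypvgy pochh qpcnf wgxcp zalyu pntr vbd

Answer: wqnmv
yzf
yjej
ypvgy
pochh
qpcnf
wgxcp
zalyu
pntr
vbd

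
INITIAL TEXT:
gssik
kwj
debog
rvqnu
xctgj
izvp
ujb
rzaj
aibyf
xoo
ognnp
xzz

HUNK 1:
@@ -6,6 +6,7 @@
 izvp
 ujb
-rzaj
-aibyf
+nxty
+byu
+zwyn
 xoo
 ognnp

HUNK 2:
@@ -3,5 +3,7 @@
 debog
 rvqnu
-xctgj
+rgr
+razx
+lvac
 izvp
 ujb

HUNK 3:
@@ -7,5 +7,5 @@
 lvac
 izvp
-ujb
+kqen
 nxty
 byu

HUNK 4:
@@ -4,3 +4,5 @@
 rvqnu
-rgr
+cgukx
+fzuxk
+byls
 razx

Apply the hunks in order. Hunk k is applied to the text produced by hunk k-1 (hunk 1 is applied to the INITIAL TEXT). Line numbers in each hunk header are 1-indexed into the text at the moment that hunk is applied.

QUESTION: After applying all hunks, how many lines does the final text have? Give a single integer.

Hunk 1: at line 6 remove [rzaj,aibyf] add [nxty,byu,zwyn] -> 13 lines: gssik kwj debog rvqnu xctgj izvp ujb nxty byu zwyn xoo ognnp xzz
Hunk 2: at line 3 remove [xctgj] add [rgr,razx,lvac] -> 15 lines: gssik kwj debog rvqnu rgr razx lvac izvp ujb nxty byu zwyn xoo ognnp xzz
Hunk 3: at line 7 remove [ujb] add [kqen] -> 15 lines: gssik kwj debog rvqnu rgr razx lvac izvp kqen nxty byu zwyn xoo ognnp xzz
Hunk 4: at line 4 remove [rgr] add [cgukx,fzuxk,byls] -> 17 lines: gssik kwj debog rvqnu cgukx fzuxk byls razx lvac izvp kqen nxty byu zwyn xoo ognnp xzz
Final line count: 17

Answer: 17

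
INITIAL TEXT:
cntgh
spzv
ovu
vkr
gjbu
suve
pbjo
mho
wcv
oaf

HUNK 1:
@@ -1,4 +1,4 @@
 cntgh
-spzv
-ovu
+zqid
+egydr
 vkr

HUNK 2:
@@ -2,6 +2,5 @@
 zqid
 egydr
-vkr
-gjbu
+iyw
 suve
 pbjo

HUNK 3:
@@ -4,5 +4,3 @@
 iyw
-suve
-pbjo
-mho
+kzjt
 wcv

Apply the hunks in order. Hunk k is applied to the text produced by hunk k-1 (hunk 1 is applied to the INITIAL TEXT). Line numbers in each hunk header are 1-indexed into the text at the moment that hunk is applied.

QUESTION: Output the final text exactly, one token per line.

Hunk 1: at line 1 remove [spzv,ovu] add [zqid,egydr] -> 10 lines: cntgh zqid egydr vkr gjbu suve pbjo mho wcv oaf
Hunk 2: at line 2 remove [vkr,gjbu] add [iyw] -> 9 lines: cntgh zqid egydr iyw suve pbjo mho wcv oaf
Hunk 3: at line 4 remove [suve,pbjo,mho] add [kzjt] -> 7 lines: cntgh zqid egydr iyw kzjt wcv oaf

Answer: cntgh
zqid
egydr
iyw
kzjt
wcv
oaf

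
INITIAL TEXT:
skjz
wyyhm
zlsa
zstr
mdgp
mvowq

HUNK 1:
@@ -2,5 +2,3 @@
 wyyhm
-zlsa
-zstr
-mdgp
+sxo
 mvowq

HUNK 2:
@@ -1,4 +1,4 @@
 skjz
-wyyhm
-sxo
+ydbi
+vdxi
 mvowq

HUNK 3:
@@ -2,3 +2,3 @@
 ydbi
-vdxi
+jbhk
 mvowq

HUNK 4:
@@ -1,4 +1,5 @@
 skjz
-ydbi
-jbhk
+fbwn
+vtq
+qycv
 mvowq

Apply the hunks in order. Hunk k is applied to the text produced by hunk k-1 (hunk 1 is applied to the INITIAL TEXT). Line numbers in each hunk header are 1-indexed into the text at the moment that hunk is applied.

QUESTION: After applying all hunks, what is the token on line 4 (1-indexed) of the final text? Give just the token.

Answer: qycv

Derivation:
Hunk 1: at line 2 remove [zlsa,zstr,mdgp] add [sxo] -> 4 lines: skjz wyyhm sxo mvowq
Hunk 2: at line 1 remove [wyyhm,sxo] add [ydbi,vdxi] -> 4 lines: skjz ydbi vdxi mvowq
Hunk 3: at line 2 remove [vdxi] add [jbhk] -> 4 lines: skjz ydbi jbhk mvowq
Hunk 4: at line 1 remove [ydbi,jbhk] add [fbwn,vtq,qycv] -> 5 lines: skjz fbwn vtq qycv mvowq
Final line 4: qycv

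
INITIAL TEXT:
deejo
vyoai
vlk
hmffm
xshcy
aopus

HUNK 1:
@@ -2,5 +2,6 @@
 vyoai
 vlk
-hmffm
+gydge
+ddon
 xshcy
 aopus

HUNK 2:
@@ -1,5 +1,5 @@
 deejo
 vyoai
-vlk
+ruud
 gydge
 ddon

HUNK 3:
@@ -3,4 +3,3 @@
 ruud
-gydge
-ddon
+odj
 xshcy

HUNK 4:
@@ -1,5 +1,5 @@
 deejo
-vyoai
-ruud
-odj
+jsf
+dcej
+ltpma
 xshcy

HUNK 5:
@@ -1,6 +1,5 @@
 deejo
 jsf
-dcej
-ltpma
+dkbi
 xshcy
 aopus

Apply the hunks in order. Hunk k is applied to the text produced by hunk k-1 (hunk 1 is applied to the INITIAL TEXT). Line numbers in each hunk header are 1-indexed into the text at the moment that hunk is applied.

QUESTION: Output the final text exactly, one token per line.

Hunk 1: at line 2 remove [hmffm] add [gydge,ddon] -> 7 lines: deejo vyoai vlk gydge ddon xshcy aopus
Hunk 2: at line 1 remove [vlk] add [ruud] -> 7 lines: deejo vyoai ruud gydge ddon xshcy aopus
Hunk 3: at line 3 remove [gydge,ddon] add [odj] -> 6 lines: deejo vyoai ruud odj xshcy aopus
Hunk 4: at line 1 remove [vyoai,ruud,odj] add [jsf,dcej,ltpma] -> 6 lines: deejo jsf dcej ltpma xshcy aopus
Hunk 5: at line 1 remove [dcej,ltpma] add [dkbi] -> 5 lines: deejo jsf dkbi xshcy aopus

Answer: deejo
jsf
dkbi
xshcy
aopus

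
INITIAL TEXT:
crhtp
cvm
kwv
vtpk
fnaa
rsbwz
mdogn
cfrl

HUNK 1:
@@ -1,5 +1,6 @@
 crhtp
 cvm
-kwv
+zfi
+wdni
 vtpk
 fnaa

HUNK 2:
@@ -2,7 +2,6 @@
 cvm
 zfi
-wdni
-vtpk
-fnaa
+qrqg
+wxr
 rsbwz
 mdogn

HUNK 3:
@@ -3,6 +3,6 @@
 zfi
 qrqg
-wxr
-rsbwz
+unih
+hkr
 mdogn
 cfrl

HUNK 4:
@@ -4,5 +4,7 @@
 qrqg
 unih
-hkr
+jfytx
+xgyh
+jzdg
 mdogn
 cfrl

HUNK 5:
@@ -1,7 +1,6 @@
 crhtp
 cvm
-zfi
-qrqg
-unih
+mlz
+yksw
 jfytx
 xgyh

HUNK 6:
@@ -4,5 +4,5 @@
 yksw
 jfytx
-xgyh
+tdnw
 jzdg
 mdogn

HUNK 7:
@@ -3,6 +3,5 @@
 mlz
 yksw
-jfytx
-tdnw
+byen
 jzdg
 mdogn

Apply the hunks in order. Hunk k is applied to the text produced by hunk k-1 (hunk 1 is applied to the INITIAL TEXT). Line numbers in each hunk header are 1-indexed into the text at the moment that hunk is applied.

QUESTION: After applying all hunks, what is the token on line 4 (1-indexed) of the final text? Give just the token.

Hunk 1: at line 1 remove [kwv] add [zfi,wdni] -> 9 lines: crhtp cvm zfi wdni vtpk fnaa rsbwz mdogn cfrl
Hunk 2: at line 2 remove [wdni,vtpk,fnaa] add [qrqg,wxr] -> 8 lines: crhtp cvm zfi qrqg wxr rsbwz mdogn cfrl
Hunk 3: at line 3 remove [wxr,rsbwz] add [unih,hkr] -> 8 lines: crhtp cvm zfi qrqg unih hkr mdogn cfrl
Hunk 4: at line 4 remove [hkr] add [jfytx,xgyh,jzdg] -> 10 lines: crhtp cvm zfi qrqg unih jfytx xgyh jzdg mdogn cfrl
Hunk 5: at line 1 remove [zfi,qrqg,unih] add [mlz,yksw] -> 9 lines: crhtp cvm mlz yksw jfytx xgyh jzdg mdogn cfrl
Hunk 6: at line 4 remove [xgyh] add [tdnw] -> 9 lines: crhtp cvm mlz yksw jfytx tdnw jzdg mdogn cfrl
Hunk 7: at line 3 remove [jfytx,tdnw] add [byen] -> 8 lines: crhtp cvm mlz yksw byen jzdg mdogn cfrl
Final line 4: yksw

Answer: yksw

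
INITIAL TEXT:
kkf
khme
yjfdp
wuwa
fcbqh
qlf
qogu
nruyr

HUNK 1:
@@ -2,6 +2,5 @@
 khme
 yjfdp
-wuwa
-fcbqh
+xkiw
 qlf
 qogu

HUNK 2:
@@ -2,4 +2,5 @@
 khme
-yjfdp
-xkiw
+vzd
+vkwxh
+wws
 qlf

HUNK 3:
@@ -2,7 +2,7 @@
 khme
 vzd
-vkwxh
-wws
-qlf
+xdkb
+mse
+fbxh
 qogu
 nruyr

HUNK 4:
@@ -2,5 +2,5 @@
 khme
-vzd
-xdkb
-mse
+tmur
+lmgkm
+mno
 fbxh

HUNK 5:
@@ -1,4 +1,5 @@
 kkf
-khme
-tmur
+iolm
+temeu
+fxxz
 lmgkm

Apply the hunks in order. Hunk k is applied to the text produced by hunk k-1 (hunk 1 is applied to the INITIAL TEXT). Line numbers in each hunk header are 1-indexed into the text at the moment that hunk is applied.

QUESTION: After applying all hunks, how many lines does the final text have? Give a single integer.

Answer: 9

Derivation:
Hunk 1: at line 2 remove [wuwa,fcbqh] add [xkiw] -> 7 lines: kkf khme yjfdp xkiw qlf qogu nruyr
Hunk 2: at line 2 remove [yjfdp,xkiw] add [vzd,vkwxh,wws] -> 8 lines: kkf khme vzd vkwxh wws qlf qogu nruyr
Hunk 3: at line 2 remove [vkwxh,wws,qlf] add [xdkb,mse,fbxh] -> 8 lines: kkf khme vzd xdkb mse fbxh qogu nruyr
Hunk 4: at line 2 remove [vzd,xdkb,mse] add [tmur,lmgkm,mno] -> 8 lines: kkf khme tmur lmgkm mno fbxh qogu nruyr
Hunk 5: at line 1 remove [khme,tmur] add [iolm,temeu,fxxz] -> 9 lines: kkf iolm temeu fxxz lmgkm mno fbxh qogu nruyr
Final line count: 9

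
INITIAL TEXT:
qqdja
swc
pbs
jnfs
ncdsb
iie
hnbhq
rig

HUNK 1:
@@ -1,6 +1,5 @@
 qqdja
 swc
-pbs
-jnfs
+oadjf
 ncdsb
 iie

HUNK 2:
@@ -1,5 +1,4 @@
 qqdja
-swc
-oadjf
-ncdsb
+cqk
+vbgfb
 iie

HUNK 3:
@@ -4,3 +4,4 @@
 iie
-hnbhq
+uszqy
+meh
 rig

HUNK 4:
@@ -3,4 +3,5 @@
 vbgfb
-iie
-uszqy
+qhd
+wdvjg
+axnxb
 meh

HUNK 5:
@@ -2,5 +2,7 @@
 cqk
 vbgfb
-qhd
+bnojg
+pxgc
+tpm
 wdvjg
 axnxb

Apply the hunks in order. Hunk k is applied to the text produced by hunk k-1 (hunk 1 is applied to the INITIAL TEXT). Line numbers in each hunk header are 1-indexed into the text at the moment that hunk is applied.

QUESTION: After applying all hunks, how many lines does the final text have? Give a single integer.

Hunk 1: at line 1 remove [pbs,jnfs] add [oadjf] -> 7 lines: qqdja swc oadjf ncdsb iie hnbhq rig
Hunk 2: at line 1 remove [swc,oadjf,ncdsb] add [cqk,vbgfb] -> 6 lines: qqdja cqk vbgfb iie hnbhq rig
Hunk 3: at line 4 remove [hnbhq] add [uszqy,meh] -> 7 lines: qqdja cqk vbgfb iie uszqy meh rig
Hunk 4: at line 3 remove [iie,uszqy] add [qhd,wdvjg,axnxb] -> 8 lines: qqdja cqk vbgfb qhd wdvjg axnxb meh rig
Hunk 5: at line 2 remove [qhd] add [bnojg,pxgc,tpm] -> 10 lines: qqdja cqk vbgfb bnojg pxgc tpm wdvjg axnxb meh rig
Final line count: 10

Answer: 10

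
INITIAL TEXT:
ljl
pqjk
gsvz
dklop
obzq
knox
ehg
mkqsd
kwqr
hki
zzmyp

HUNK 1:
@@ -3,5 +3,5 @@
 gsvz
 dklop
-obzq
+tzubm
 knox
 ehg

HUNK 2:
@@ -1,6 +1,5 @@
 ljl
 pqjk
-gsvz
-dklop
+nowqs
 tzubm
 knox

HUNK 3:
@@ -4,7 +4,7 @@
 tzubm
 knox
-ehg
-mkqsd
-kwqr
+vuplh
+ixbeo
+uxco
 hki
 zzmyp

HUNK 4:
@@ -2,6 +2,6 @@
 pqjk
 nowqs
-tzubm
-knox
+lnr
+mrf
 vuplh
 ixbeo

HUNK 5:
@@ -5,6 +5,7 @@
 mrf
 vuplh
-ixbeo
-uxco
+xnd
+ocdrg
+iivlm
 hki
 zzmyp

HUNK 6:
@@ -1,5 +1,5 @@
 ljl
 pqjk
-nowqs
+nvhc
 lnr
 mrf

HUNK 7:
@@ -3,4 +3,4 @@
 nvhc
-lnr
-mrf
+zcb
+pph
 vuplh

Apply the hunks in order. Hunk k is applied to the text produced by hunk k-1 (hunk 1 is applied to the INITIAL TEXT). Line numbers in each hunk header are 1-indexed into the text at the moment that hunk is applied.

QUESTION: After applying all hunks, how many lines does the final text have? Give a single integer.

Hunk 1: at line 3 remove [obzq] add [tzubm] -> 11 lines: ljl pqjk gsvz dklop tzubm knox ehg mkqsd kwqr hki zzmyp
Hunk 2: at line 1 remove [gsvz,dklop] add [nowqs] -> 10 lines: ljl pqjk nowqs tzubm knox ehg mkqsd kwqr hki zzmyp
Hunk 3: at line 4 remove [ehg,mkqsd,kwqr] add [vuplh,ixbeo,uxco] -> 10 lines: ljl pqjk nowqs tzubm knox vuplh ixbeo uxco hki zzmyp
Hunk 4: at line 2 remove [tzubm,knox] add [lnr,mrf] -> 10 lines: ljl pqjk nowqs lnr mrf vuplh ixbeo uxco hki zzmyp
Hunk 5: at line 5 remove [ixbeo,uxco] add [xnd,ocdrg,iivlm] -> 11 lines: ljl pqjk nowqs lnr mrf vuplh xnd ocdrg iivlm hki zzmyp
Hunk 6: at line 1 remove [nowqs] add [nvhc] -> 11 lines: ljl pqjk nvhc lnr mrf vuplh xnd ocdrg iivlm hki zzmyp
Hunk 7: at line 3 remove [lnr,mrf] add [zcb,pph] -> 11 lines: ljl pqjk nvhc zcb pph vuplh xnd ocdrg iivlm hki zzmyp
Final line count: 11

Answer: 11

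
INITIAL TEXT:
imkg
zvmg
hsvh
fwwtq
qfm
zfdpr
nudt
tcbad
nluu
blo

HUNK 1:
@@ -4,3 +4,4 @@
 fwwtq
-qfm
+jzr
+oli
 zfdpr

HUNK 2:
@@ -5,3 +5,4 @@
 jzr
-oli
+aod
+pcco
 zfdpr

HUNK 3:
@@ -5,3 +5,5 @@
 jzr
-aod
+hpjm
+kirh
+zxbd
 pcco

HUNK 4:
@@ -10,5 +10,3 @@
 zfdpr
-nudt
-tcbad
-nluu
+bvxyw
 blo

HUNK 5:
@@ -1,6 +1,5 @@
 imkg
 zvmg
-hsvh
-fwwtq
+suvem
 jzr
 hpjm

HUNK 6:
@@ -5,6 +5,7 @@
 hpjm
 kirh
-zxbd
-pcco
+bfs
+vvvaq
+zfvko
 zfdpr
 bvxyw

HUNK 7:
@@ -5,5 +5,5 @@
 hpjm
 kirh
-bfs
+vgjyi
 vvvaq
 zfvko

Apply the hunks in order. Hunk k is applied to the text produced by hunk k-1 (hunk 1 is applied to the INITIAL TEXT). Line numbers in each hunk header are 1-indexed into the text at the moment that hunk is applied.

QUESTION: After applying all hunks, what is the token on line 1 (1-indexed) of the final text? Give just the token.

Answer: imkg

Derivation:
Hunk 1: at line 4 remove [qfm] add [jzr,oli] -> 11 lines: imkg zvmg hsvh fwwtq jzr oli zfdpr nudt tcbad nluu blo
Hunk 2: at line 5 remove [oli] add [aod,pcco] -> 12 lines: imkg zvmg hsvh fwwtq jzr aod pcco zfdpr nudt tcbad nluu blo
Hunk 3: at line 5 remove [aod] add [hpjm,kirh,zxbd] -> 14 lines: imkg zvmg hsvh fwwtq jzr hpjm kirh zxbd pcco zfdpr nudt tcbad nluu blo
Hunk 4: at line 10 remove [nudt,tcbad,nluu] add [bvxyw] -> 12 lines: imkg zvmg hsvh fwwtq jzr hpjm kirh zxbd pcco zfdpr bvxyw blo
Hunk 5: at line 1 remove [hsvh,fwwtq] add [suvem] -> 11 lines: imkg zvmg suvem jzr hpjm kirh zxbd pcco zfdpr bvxyw blo
Hunk 6: at line 5 remove [zxbd,pcco] add [bfs,vvvaq,zfvko] -> 12 lines: imkg zvmg suvem jzr hpjm kirh bfs vvvaq zfvko zfdpr bvxyw blo
Hunk 7: at line 5 remove [bfs] add [vgjyi] -> 12 lines: imkg zvmg suvem jzr hpjm kirh vgjyi vvvaq zfvko zfdpr bvxyw blo
Final line 1: imkg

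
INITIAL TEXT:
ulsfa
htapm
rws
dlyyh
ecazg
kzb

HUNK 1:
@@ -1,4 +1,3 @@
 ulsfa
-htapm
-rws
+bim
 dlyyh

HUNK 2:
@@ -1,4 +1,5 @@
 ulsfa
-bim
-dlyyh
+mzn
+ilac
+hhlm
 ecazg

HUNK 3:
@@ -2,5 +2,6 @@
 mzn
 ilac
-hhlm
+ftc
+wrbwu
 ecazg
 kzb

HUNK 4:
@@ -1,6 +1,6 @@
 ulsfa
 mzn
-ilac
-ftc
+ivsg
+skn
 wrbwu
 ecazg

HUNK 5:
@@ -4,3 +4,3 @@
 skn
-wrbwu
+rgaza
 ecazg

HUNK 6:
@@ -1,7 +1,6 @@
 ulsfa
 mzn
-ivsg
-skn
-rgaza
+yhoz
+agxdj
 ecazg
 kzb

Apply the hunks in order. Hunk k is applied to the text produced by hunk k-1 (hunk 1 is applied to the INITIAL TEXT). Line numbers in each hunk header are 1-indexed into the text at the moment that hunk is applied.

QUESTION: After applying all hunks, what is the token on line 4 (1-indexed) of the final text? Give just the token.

Hunk 1: at line 1 remove [htapm,rws] add [bim] -> 5 lines: ulsfa bim dlyyh ecazg kzb
Hunk 2: at line 1 remove [bim,dlyyh] add [mzn,ilac,hhlm] -> 6 lines: ulsfa mzn ilac hhlm ecazg kzb
Hunk 3: at line 2 remove [hhlm] add [ftc,wrbwu] -> 7 lines: ulsfa mzn ilac ftc wrbwu ecazg kzb
Hunk 4: at line 1 remove [ilac,ftc] add [ivsg,skn] -> 7 lines: ulsfa mzn ivsg skn wrbwu ecazg kzb
Hunk 5: at line 4 remove [wrbwu] add [rgaza] -> 7 lines: ulsfa mzn ivsg skn rgaza ecazg kzb
Hunk 6: at line 1 remove [ivsg,skn,rgaza] add [yhoz,agxdj] -> 6 lines: ulsfa mzn yhoz agxdj ecazg kzb
Final line 4: agxdj

Answer: agxdj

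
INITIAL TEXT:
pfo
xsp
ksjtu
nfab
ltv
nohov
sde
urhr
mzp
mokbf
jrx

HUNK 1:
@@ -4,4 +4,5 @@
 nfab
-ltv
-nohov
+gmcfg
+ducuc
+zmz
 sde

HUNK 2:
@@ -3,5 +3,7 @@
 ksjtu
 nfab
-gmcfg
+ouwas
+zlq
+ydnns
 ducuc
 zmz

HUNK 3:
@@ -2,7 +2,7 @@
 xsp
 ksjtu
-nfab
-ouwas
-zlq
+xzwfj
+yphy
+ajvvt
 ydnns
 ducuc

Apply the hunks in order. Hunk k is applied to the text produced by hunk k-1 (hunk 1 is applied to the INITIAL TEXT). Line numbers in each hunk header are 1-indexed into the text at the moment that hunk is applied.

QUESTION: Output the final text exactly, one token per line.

Hunk 1: at line 4 remove [ltv,nohov] add [gmcfg,ducuc,zmz] -> 12 lines: pfo xsp ksjtu nfab gmcfg ducuc zmz sde urhr mzp mokbf jrx
Hunk 2: at line 3 remove [gmcfg] add [ouwas,zlq,ydnns] -> 14 lines: pfo xsp ksjtu nfab ouwas zlq ydnns ducuc zmz sde urhr mzp mokbf jrx
Hunk 3: at line 2 remove [nfab,ouwas,zlq] add [xzwfj,yphy,ajvvt] -> 14 lines: pfo xsp ksjtu xzwfj yphy ajvvt ydnns ducuc zmz sde urhr mzp mokbf jrx

Answer: pfo
xsp
ksjtu
xzwfj
yphy
ajvvt
ydnns
ducuc
zmz
sde
urhr
mzp
mokbf
jrx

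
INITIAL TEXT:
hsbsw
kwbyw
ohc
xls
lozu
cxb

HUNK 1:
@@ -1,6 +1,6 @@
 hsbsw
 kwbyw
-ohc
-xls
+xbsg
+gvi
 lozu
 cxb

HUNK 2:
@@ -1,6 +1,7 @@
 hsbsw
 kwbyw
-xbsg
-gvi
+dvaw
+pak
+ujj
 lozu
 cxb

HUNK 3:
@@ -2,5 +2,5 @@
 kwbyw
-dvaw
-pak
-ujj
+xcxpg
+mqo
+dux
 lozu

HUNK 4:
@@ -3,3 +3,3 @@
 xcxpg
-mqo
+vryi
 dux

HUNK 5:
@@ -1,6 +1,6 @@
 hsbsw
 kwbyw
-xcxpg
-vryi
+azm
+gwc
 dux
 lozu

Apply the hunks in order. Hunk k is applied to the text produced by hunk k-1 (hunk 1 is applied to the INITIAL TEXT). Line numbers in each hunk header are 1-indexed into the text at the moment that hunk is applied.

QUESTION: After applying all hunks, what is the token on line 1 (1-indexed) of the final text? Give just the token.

Hunk 1: at line 1 remove [ohc,xls] add [xbsg,gvi] -> 6 lines: hsbsw kwbyw xbsg gvi lozu cxb
Hunk 2: at line 1 remove [xbsg,gvi] add [dvaw,pak,ujj] -> 7 lines: hsbsw kwbyw dvaw pak ujj lozu cxb
Hunk 3: at line 2 remove [dvaw,pak,ujj] add [xcxpg,mqo,dux] -> 7 lines: hsbsw kwbyw xcxpg mqo dux lozu cxb
Hunk 4: at line 3 remove [mqo] add [vryi] -> 7 lines: hsbsw kwbyw xcxpg vryi dux lozu cxb
Hunk 5: at line 1 remove [xcxpg,vryi] add [azm,gwc] -> 7 lines: hsbsw kwbyw azm gwc dux lozu cxb
Final line 1: hsbsw

Answer: hsbsw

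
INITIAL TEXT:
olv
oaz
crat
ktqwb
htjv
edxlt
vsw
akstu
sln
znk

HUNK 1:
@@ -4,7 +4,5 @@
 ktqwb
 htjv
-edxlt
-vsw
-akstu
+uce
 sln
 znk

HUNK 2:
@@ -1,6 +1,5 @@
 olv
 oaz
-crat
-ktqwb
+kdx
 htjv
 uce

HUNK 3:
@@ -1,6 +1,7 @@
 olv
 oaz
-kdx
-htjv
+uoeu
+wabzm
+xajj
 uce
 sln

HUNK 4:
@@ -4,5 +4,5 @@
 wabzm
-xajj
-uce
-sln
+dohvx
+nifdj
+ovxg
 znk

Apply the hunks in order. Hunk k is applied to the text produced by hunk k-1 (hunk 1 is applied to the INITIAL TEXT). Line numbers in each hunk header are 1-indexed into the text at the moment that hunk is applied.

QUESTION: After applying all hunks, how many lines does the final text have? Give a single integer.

Answer: 8

Derivation:
Hunk 1: at line 4 remove [edxlt,vsw,akstu] add [uce] -> 8 lines: olv oaz crat ktqwb htjv uce sln znk
Hunk 2: at line 1 remove [crat,ktqwb] add [kdx] -> 7 lines: olv oaz kdx htjv uce sln znk
Hunk 3: at line 1 remove [kdx,htjv] add [uoeu,wabzm,xajj] -> 8 lines: olv oaz uoeu wabzm xajj uce sln znk
Hunk 4: at line 4 remove [xajj,uce,sln] add [dohvx,nifdj,ovxg] -> 8 lines: olv oaz uoeu wabzm dohvx nifdj ovxg znk
Final line count: 8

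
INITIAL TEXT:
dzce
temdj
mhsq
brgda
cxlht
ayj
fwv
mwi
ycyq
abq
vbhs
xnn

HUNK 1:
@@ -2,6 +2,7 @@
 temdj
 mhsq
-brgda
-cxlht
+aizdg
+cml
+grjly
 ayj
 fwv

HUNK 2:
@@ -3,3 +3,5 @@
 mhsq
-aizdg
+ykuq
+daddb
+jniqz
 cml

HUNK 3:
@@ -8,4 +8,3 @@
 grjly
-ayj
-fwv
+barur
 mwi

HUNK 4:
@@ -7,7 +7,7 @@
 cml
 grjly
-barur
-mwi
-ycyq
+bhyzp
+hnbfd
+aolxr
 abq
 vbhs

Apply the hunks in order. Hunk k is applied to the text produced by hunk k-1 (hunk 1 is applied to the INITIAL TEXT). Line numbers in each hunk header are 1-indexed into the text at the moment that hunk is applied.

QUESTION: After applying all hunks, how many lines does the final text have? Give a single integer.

Answer: 14

Derivation:
Hunk 1: at line 2 remove [brgda,cxlht] add [aizdg,cml,grjly] -> 13 lines: dzce temdj mhsq aizdg cml grjly ayj fwv mwi ycyq abq vbhs xnn
Hunk 2: at line 3 remove [aizdg] add [ykuq,daddb,jniqz] -> 15 lines: dzce temdj mhsq ykuq daddb jniqz cml grjly ayj fwv mwi ycyq abq vbhs xnn
Hunk 3: at line 8 remove [ayj,fwv] add [barur] -> 14 lines: dzce temdj mhsq ykuq daddb jniqz cml grjly barur mwi ycyq abq vbhs xnn
Hunk 4: at line 7 remove [barur,mwi,ycyq] add [bhyzp,hnbfd,aolxr] -> 14 lines: dzce temdj mhsq ykuq daddb jniqz cml grjly bhyzp hnbfd aolxr abq vbhs xnn
Final line count: 14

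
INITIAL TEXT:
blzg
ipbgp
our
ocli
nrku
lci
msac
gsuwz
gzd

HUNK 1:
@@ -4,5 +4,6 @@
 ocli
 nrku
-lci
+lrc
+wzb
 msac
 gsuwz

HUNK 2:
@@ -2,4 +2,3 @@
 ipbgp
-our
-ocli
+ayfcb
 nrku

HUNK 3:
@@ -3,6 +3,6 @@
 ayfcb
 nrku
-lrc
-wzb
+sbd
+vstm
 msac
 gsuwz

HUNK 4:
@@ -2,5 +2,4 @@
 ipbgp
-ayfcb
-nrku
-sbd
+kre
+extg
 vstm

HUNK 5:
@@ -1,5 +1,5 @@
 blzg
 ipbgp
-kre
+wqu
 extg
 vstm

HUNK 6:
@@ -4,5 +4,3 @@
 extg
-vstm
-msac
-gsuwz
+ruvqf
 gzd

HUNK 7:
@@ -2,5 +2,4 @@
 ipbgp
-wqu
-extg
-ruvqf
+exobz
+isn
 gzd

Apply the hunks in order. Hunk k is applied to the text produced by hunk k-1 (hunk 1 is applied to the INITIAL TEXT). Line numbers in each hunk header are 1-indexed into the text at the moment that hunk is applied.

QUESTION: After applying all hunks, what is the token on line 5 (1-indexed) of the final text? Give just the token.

Hunk 1: at line 4 remove [lci] add [lrc,wzb] -> 10 lines: blzg ipbgp our ocli nrku lrc wzb msac gsuwz gzd
Hunk 2: at line 2 remove [our,ocli] add [ayfcb] -> 9 lines: blzg ipbgp ayfcb nrku lrc wzb msac gsuwz gzd
Hunk 3: at line 3 remove [lrc,wzb] add [sbd,vstm] -> 9 lines: blzg ipbgp ayfcb nrku sbd vstm msac gsuwz gzd
Hunk 4: at line 2 remove [ayfcb,nrku,sbd] add [kre,extg] -> 8 lines: blzg ipbgp kre extg vstm msac gsuwz gzd
Hunk 5: at line 1 remove [kre] add [wqu] -> 8 lines: blzg ipbgp wqu extg vstm msac gsuwz gzd
Hunk 6: at line 4 remove [vstm,msac,gsuwz] add [ruvqf] -> 6 lines: blzg ipbgp wqu extg ruvqf gzd
Hunk 7: at line 2 remove [wqu,extg,ruvqf] add [exobz,isn] -> 5 lines: blzg ipbgp exobz isn gzd
Final line 5: gzd

Answer: gzd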